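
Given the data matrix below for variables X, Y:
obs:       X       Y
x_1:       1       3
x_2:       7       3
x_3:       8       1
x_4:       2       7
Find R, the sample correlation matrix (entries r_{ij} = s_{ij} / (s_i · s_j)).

Step 1 — column means:
  mean(X) = (1 + 7 + 8 + 2) / 4 = 18/4 = 4.5
  mean(Y) = (3 + 3 + 1 + 7) / 4 = 14/4 = 3.5

Step 2 — sample variances and covariances s[i,j] = (1/(n-1)) · Σ_k (x_{k,i} - mean_i) · (x_{k,j} - mean_j), with n-1 = 3:
  s[X,X] = ((-3.5)·(-3.5) + (2.5)·(2.5) + (3.5)·(3.5) + (-2.5)·(-2.5)) / 3 = 37/3 = 12.3333
  s[X,Y] = ((-3.5)·(-0.5) + (2.5)·(-0.5) + (3.5)·(-2.5) + (-2.5)·(3.5)) / 3 = -17/3 = -5.6667
  s[Y,Y] = ((-0.5)·(-0.5) + (-0.5)·(-0.5) + (-2.5)·(-2.5) + (3.5)·(3.5)) / 3 = 19/3 = 6.3333
  Sample standard deviations s_i = √(s[i,i]):
  s(X) = √(12.3333) = 3.5119
  s(Y) = √(6.3333) = 2.5166

Step 3 — r_{ij} = s_{ij} / (s_i · s_j):
  r[X,X] = 1 (diagonal).
  r[X,Y] = -5.6667 / (3.5119 · 2.5166) = -5.6667 / 8.838 = -0.6412
  r[Y,Y] = 1 (diagonal).

R is symmetric with unit diagonal. Assembling:

R = [[1, -0.6412],
 [-0.6412, 1]]


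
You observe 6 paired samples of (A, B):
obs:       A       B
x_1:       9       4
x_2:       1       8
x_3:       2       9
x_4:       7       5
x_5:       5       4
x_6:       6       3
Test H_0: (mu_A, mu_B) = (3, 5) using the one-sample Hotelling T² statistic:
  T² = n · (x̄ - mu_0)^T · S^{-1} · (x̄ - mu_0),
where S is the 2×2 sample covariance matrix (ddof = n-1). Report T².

Step 1 — sample mean vector:
  mean(A) = (9 + 1 + 2 + 7 + 5 + 6) / 6 = 30/6 = 5
  mean(B) = (4 + 8 + 9 + 5 + 4 + 3) / 6 = 33/6 = 5.5
  x̄ = (5, 5.5),  deviation x̄ - mu_0 = (5, 5.5) - (3, 5) = (2, 0.5).

Step 2 — sample covariance matrix, S[i,j] = (1/(n-1)) · Σ_k (x_{k,i} - mean_i) · (x_{k,j} - mean_j), divisor n-1 = 5:
  S[A,A] = ((4)·(4) + (-4)·(-4) + (-3)·(-3) + (2)·(2) + (0)·(0) + (1)·(1)) / 5 = 46/5 = 9.2
  S[A,B] = ((4)·(-1.5) + (-4)·(2.5) + (-3)·(3.5) + (2)·(-0.5) + (0)·(-1.5) + (1)·(-2.5)) / 5 = -30/5 = -6
  S[B,B] = ((-1.5)·(-1.5) + (2.5)·(2.5) + (3.5)·(3.5) + (-0.5)·(-0.5) + (-1.5)·(-1.5) + (-2.5)·(-2.5)) / 5 = 29.5/5 = 5.9
  S = [[9.2, -6],
 [-6, 5.9]].

Step 3 — invert S. det(S) = 9.2·5.9 - (-6)² = 18.28.
  S^{-1} = (1/det) · [[d, -b], [-b, a]] = [[0.3228, 0.3282],
 [0.3282, 0.5033]].

Step 4 — quadratic form (x̄ - mu_0)^T · S^{-1} · (x̄ - mu_0):
  S^{-1} · (x̄ - mu_0) = (0.8096, 0.9081),
  (x̄ - mu_0)^T · [...] = (2)·(0.8096) + (0.5)·(0.9081) = 2.0733.

Step 5 — scale by n: T² = 6 · 2.0733 = 12.4398.

T² ≈ 12.4398


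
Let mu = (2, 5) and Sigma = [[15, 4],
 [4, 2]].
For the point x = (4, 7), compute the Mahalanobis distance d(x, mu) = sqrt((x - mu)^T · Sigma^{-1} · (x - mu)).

Step 1 — centre the observation: (x - mu) = (2, 2).

Step 2 — invert Sigma. det(Sigma) = 15·2 - (4)² = 14.
  Sigma^{-1} = (1/det) · [[d, -b], [-b, a]] = [[0.1429, -0.2857],
 [-0.2857, 1.0714]].

Step 3 — form the quadratic (x - mu)^T · Sigma^{-1} · (x - mu):
  Sigma^{-1} · (x - mu) = (-0.2857, 1.5714).
  (x - mu)^T · [Sigma^{-1} · (x - mu)] = (2)·(-0.2857) + (2)·(1.5714) = 2.5714.

Step 4 — take square root: d = √(2.5714) ≈ 1.6036.

d(x, mu) = √(2.5714) ≈ 1.6036


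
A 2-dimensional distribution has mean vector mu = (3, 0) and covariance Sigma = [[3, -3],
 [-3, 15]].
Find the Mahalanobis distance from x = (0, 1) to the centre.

Step 1 — centre the observation: (x - mu) = (-3, 1).

Step 2 — invert Sigma. det(Sigma) = 3·15 - (-3)² = 36.
  Sigma^{-1} = (1/det) · [[d, -b], [-b, a]] = [[0.4167, 0.0833],
 [0.0833, 0.0833]].

Step 3 — form the quadratic (x - mu)^T · Sigma^{-1} · (x - mu):
  Sigma^{-1} · (x - mu) = (-1.1667, -0.1667).
  (x - mu)^T · [Sigma^{-1} · (x - mu)] = (-3)·(-1.1667) + (1)·(-0.1667) = 3.3333.

Step 4 — take square root: d = √(3.3333) ≈ 1.8257.

d(x, mu) = √(3.3333) ≈ 1.8257


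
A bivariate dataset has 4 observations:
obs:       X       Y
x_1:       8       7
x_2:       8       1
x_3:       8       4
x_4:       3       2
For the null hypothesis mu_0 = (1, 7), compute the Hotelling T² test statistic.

Step 1 — sample mean vector:
  mean(X) = (8 + 8 + 8 + 3) / 4 = 27/4 = 6.75
  mean(Y) = (7 + 1 + 4 + 2) / 4 = 14/4 = 3.5
  x̄ = (6.75, 3.5),  deviation x̄ - mu_0 = (6.75, 3.5) - (1, 7) = (5.75, -3.5).

Step 2 — sample covariance matrix, S[i,j] = (1/(n-1)) · Σ_k (x_{k,i} - mean_i) · (x_{k,j} - mean_j), divisor n-1 = 3:
  S[X,X] = ((1.25)·(1.25) + (1.25)·(1.25) + (1.25)·(1.25) + (-3.75)·(-3.75)) / 3 = 18.75/3 = 6.25
  S[X,Y] = ((1.25)·(3.5) + (1.25)·(-2.5) + (1.25)·(0.5) + (-3.75)·(-1.5)) / 3 = 7.5/3 = 2.5
  S[Y,Y] = ((3.5)·(3.5) + (-2.5)·(-2.5) + (0.5)·(0.5) + (-1.5)·(-1.5)) / 3 = 21/3 = 7
  S = [[6.25, 2.5],
 [2.5, 7]].

Step 3 — invert S. det(S) = 6.25·7 - (2.5)² = 37.5.
  S^{-1} = (1/det) · [[d, -b], [-b, a]] = [[0.1867, -0.0667],
 [-0.0667, 0.1667]].

Step 4 — quadratic form (x̄ - mu_0)^T · S^{-1} · (x̄ - mu_0):
  S^{-1} · (x̄ - mu_0) = (1.3067, -0.9667),
  (x̄ - mu_0)^T · [...] = (5.75)·(1.3067) + (-3.5)·(-0.9667) = 10.8967.

Step 5 — scale by n: T² = 4 · 10.8967 = 43.5867.

T² ≈ 43.5867


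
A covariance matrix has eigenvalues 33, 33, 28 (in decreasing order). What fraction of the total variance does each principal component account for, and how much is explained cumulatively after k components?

Step 1 — total variance = trace(Sigma) = Σ λ_i = 33 + 33 + 28 = 94.

Step 2 — fraction explained by component i = λ_i / Σ λ:
  PC1: 33/94 = 0.3511
  PC2: 33/94 = 0.3511
  PC3: 28/94 = 0.2979

Step 3 — cumulative fraction after k components = (λ_1 + ... + λ_k) / Σ λ:
  k = 1: 33/94 = 0.3511
  k = 2: (33 + 33)/94 = 66/94 = 0.7021
  k = 3: (33 + 33 + 28)/94 = 94/94 = 1

Summary (fraction, with percent):

explained: PC1 0.3511 (35.11%), PC2 0.3511 (35.11%), PC3 0.2979 (29.79%);  cumulative: 0.3511, 0.7021, 1


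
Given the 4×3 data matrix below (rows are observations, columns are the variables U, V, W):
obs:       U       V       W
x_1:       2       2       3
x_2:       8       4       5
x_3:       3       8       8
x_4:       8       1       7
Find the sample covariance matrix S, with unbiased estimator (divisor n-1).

Step 1 — column means:
  mean(U) = (2 + 8 + 3 + 8) / 4 = 21/4 = 5.25
  mean(V) = (2 + 4 + 8 + 1) / 4 = 15/4 = 3.75
  mean(W) = (3 + 5 + 8 + 7) / 4 = 23/4 = 5.75

Step 2 — sample covariance S[i,j] = (1/(n-1)) · Σ_k (x_{k,i} - mean_i) · (x_{k,j} - mean_j), with n-1 = 3.
  S[U,U] = ((-3.25)·(-3.25) + (2.75)·(2.75) + (-2.25)·(-2.25) + (2.75)·(2.75)) / 3 = 30.75/3 = 10.25
  S[U,V] = ((-3.25)·(-1.75) + (2.75)·(0.25) + (-2.25)·(4.25) + (2.75)·(-2.75)) / 3 = -10.75/3 = -3.5833
  S[U,W] = ((-3.25)·(-2.75) + (2.75)·(-0.75) + (-2.25)·(2.25) + (2.75)·(1.25)) / 3 = 5.25/3 = 1.75
  S[V,V] = ((-1.75)·(-1.75) + (0.25)·(0.25) + (4.25)·(4.25) + (-2.75)·(-2.75)) / 3 = 28.75/3 = 9.5833
  S[V,W] = ((-1.75)·(-2.75) + (0.25)·(-0.75) + (4.25)·(2.25) + (-2.75)·(1.25)) / 3 = 10.75/3 = 3.5833
  S[W,W] = ((-2.75)·(-2.75) + (-0.75)·(-0.75) + (2.25)·(2.25) + (1.25)·(1.25)) / 3 = 14.75/3 = 4.9167

S is symmetric (S[j,i] = S[i,j]). Assembling:

S = [[10.25, -3.5833, 1.75],
 [-3.5833, 9.5833, 3.5833],
 [1.75, 3.5833, 4.9167]]


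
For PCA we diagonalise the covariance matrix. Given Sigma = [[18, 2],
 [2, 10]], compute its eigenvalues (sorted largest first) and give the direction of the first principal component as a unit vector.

Step 1 — characteristic polynomial of 2×2 Sigma:
  det(Sigma - λI) = λ² - trace · λ + det = 0.
  trace = 18 + 10 = 28, det = 18·10 - (2)² = 176.
Step 2 — discriminant:
  Δ = trace² - 4·det = 784 - 704 = 80.
Step 3 — eigenvalues:
  λ = (trace ± √Δ)/2 = (28 ± 8.9443)/2,
  λ_1 = 18.4721,  λ_2 = 9.5279.

Step 4 — unit eigenvector for λ_1: solve (Sigma - λ_1 I)v = 0. First row:
  (18 - 18.4721)·v_x + (2)·v_y = 0, i.e. (-0.4721)·v_x + (2)·v_y = 0,
  so v ∝ (b, λ_1 - a) = (2, 0.4721) = u.
  ||u|| = √((2)² + (0.4721)²) = √(4.2229) ≈ 2.055,
  v_1 = u/||u|| ≈ (0.9732, 0.2298) (||v_1|| = 1).

λ_1 = 18.4721,  λ_2 = 9.5279;  v_1 ≈ (0.9732, 0.2298)


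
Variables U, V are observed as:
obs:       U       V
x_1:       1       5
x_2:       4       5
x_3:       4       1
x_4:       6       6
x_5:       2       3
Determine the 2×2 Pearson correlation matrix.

Step 1 — column means:
  mean(U) = (1 + 4 + 4 + 6 + 2) / 5 = 17/5 = 3.4
  mean(V) = (5 + 5 + 1 + 6 + 3) / 5 = 20/5 = 4

Step 2 — sample variances and covariances s[i,j] = (1/(n-1)) · Σ_k (x_{k,i} - mean_i) · (x_{k,j} - mean_j), with n-1 = 4:
  s[U,U] = ((-2.4)·(-2.4) + (0.6)·(0.6) + (0.6)·(0.6) + (2.6)·(2.6) + (-1.4)·(-1.4)) / 4 = 15.2/4 = 3.8
  s[U,V] = ((-2.4)·(1) + (0.6)·(1) + (0.6)·(-3) + (2.6)·(2) + (-1.4)·(-1)) / 4 = 3/4 = 0.75
  s[V,V] = ((1)·(1) + (1)·(1) + (-3)·(-3) + (2)·(2) + (-1)·(-1)) / 4 = 16/4 = 4
  Sample standard deviations s_i = √(s[i,i]):
  s(U) = √(3.8) = 1.9494
  s(V) = √(4) = 2

Step 3 — r_{ij} = s_{ij} / (s_i · s_j):
  r[U,U] = 1 (diagonal).
  r[U,V] = 0.75 / (1.9494 · 2) = 0.75 / 3.8987 = 0.1924
  r[V,V] = 1 (diagonal).

R is symmetric with unit diagonal. Assembling:

R = [[1, 0.1924],
 [0.1924, 1]]


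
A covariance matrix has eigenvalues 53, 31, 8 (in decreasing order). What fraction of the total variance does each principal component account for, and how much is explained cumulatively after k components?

Step 1 — total variance = trace(Sigma) = Σ λ_i = 53 + 31 + 8 = 92.

Step 2 — fraction explained by component i = λ_i / Σ λ:
  PC1: 53/92 = 0.5761
  PC2: 31/92 = 0.337
  PC3: 8/92 = 0.087

Step 3 — cumulative fraction after k components = (λ_1 + ... + λ_k) / Σ λ:
  k = 1: 53/92 = 0.5761
  k = 2: (53 + 31)/92 = 84/92 = 0.913
  k = 3: (53 + 31 + 8)/92 = 92/92 = 1

Summary (fraction, with percent):

explained: PC1 0.5761 (57.61%), PC2 0.337 (33.7%), PC3 0.087 (8.7%);  cumulative: 0.5761, 0.913, 1


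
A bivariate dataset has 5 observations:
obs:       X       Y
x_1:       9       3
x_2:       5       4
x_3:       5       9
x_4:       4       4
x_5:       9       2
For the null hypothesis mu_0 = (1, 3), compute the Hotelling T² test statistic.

Step 1 — sample mean vector:
  mean(X) = (9 + 5 + 5 + 4 + 9) / 5 = 32/5 = 6.4
  mean(Y) = (3 + 4 + 9 + 4 + 2) / 5 = 22/5 = 4.4
  x̄ = (6.4, 4.4),  deviation x̄ - mu_0 = (6.4, 4.4) - (1, 3) = (5.4, 1.4).

Step 2 — sample covariance matrix, S[i,j] = (1/(n-1)) · Σ_k (x_{k,i} - mean_i) · (x_{k,j} - mean_j), divisor n-1 = 4:
  S[X,X] = ((2.6)·(2.6) + (-1.4)·(-1.4) + (-1.4)·(-1.4) + (-2.4)·(-2.4) + (2.6)·(2.6)) / 4 = 23.2/4 = 5.8
  S[X,Y] = ((2.6)·(-1.4) + (-1.4)·(-0.4) + (-1.4)·(4.6) + (-2.4)·(-0.4) + (2.6)·(-2.4)) / 4 = -14.8/4 = -3.7
  S[Y,Y] = ((-1.4)·(-1.4) + (-0.4)·(-0.4) + (4.6)·(4.6) + (-0.4)·(-0.4) + (-2.4)·(-2.4)) / 4 = 29.2/4 = 7.3
  S = [[5.8, -3.7],
 [-3.7, 7.3]].

Step 3 — invert S. det(S) = 5.8·7.3 - (-3.7)² = 28.65.
  S^{-1} = (1/det) · [[d, -b], [-b, a]] = [[0.2548, 0.1291],
 [0.1291, 0.2024]].

Step 4 — quadratic form (x̄ - mu_0)^T · S^{-1} · (x̄ - mu_0):
  S^{-1} · (x̄ - mu_0) = (1.5567, 0.9808),
  (x̄ - mu_0)^T · [...] = (5.4)·(1.5567) + (1.4)·(0.9808) = 9.7794.

Step 5 — scale by n: T² = 5 · 9.7794 = 48.897.

T² ≈ 48.897


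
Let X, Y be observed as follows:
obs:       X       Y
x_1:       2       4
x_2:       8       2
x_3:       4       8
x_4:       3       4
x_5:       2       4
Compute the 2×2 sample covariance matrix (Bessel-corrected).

Step 1 — column means:
  mean(X) = (2 + 8 + 4 + 3 + 2) / 5 = 19/5 = 3.8
  mean(Y) = (4 + 2 + 8 + 4 + 4) / 5 = 22/5 = 4.4

Step 2 — sample covariance S[i,j] = (1/(n-1)) · Σ_k (x_{k,i} - mean_i) · (x_{k,j} - mean_j), with n-1 = 4.
  S[X,X] = ((-1.8)·(-1.8) + (4.2)·(4.2) + (0.2)·(0.2) + (-0.8)·(-0.8) + (-1.8)·(-1.8)) / 4 = 24.8/4 = 6.2
  S[X,Y] = ((-1.8)·(-0.4) + (4.2)·(-2.4) + (0.2)·(3.6) + (-0.8)·(-0.4) + (-1.8)·(-0.4)) / 4 = -7.6/4 = -1.9
  S[Y,Y] = ((-0.4)·(-0.4) + (-2.4)·(-2.4) + (3.6)·(3.6) + (-0.4)·(-0.4) + (-0.4)·(-0.4)) / 4 = 19.2/4 = 4.8

S is symmetric (S[j,i] = S[i,j]). Assembling:

S = [[6.2, -1.9],
 [-1.9, 4.8]]


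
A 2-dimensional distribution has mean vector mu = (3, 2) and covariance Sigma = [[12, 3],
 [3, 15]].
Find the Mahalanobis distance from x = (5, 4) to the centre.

Step 1 — centre the observation: (x - mu) = (2, 2).

Step 2 — invert Sigma. det(Sigma) = 12·15 - (3)² = 171.
  Sigma^{-1} = (1/det) · [[d, -b], [-b, a]] = [[0.0877, -0.0175],
 [-0.0175, 0.0702]].

Step 3 — form the quadratic (x - mu)^T · Sigma^{-1} · (x - mu):
  Sigma^{-1} · (x - mu) = (0.1404, 0.1053).
  (x - mu)^T · [Sigma^{-1} · (x - mu)] = (2)·(0.1404) + (2)·(0.1053) = 0.4912.

Step 4 — take square root: d = √(0.4912) ≈ 0.7009.

d(x, mu) = √(0.4912) ≈ 0.7009


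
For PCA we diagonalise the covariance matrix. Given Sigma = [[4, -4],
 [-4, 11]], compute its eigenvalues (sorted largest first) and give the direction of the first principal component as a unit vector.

Step 1 — characteristic polynomial of 2×2 Sigma:
  det(Sigma - λI) = λ² - trace · λ + det = 0.
  trace = 4 + 11 = 15, det = 4·11 - (-4)² = 28.
Step 2 — discriminant:
  Δ = trace² - 4·det = 225 - 112 = 113.
Step 3 — eigenvalues:
  λ = (trace ± √Δ)/2 = (15 ± 10.6301)/2,
  λ_1 = 12.8151,  λ_2 = 2.1849.

Step 4 — unit eigenvector for λ_1: solve (Sigma - λ_1 I)v = 0. First row:
  (4 - 12.8151)·v_x + (-4)·v_y = 0, i.e. (-8.8151)·v_x + (-4)·v_y = 0,
  so v ∝ (b, λ_1 - a) = (-4, 8.8151); multiply by -1 so the first entry is positive: u = (4, -8.8151).
  ||u|| = √((4)² + (-8.8151)²) = √(93.7055) ≈ 9.6802,
  v_1 = u/||u|| ≈ (0.4132, -0.9106) (||v_1|| = 1).

λ_1 = 12.8151,  λ_2 = 2.1849;  v_1 ≈ (0.4132, -0.9106)


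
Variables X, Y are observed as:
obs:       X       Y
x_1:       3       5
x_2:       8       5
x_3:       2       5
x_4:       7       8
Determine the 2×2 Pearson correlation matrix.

Step 1 — column means:
  mean(X) = (3 + 8 + 2 + 7) / 4 = 20/4 = 5
  mean(Y) = (5 + 5 + 5 + 8) / 4 = 23/4 = 5.75

Step 2 — sample variances and covariances s[i,j] = (1/(n-1)) · Σ_k (x_{k,i} - mean_i) · (x_{k,j} - mean_j), with n-1 = 3:
  s[X,X] = ((-2)·(-2) + (3)·(3) + (-3)·(-3) + (2)·(2)) / 3 = 26/3 = 8.6667
  s[X,Y] = ((-2)·(-0.75) + (3)·(-0.75) + (-3)·(-0.75) + (2)·(2.25)) / 3 = 6/3 = 2
  s[Y,Y] = ((-0.75)·(-0.75) + (-0.75)·(-0.75) + (-0.75)·(-0.75) + (2.25)·(2.25)) / 3 = 6.75/3 = 2.25
  Sample standard deviations s_i = √(s[i,i]):
  s(X) = √(8.6667) = 2.9439
  s(Y) = √(2.25) = 1.5

Step 3 — r_{ij} = s_{ij} / (s_i · s_j):
  r[X,X] = 1 (diagonal).
  r[X,Y] = 2 / (2.9439 · 1.5) = 2 / 4.4159 = 0.4529
  r[Y,Y] = 1 (diagonal).

R is symmetric with unit diagonal. Assembling:

R = [[1, 0.4529],
 [0.4529, 1]]


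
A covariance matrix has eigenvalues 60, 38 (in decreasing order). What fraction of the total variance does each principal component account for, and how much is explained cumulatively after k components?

Step 1 — total variance = trace(Sigma) = Σ λ_i = 60 + 38 = 98.

Step 2 — fraction explained by component i = λ_i / Σ λ:
  PC1: 60/98 = 0.6122
  PC2: 38/98 = 0.3878

Step 3 — cumulative fraction after k components = (λ_1 + ... + λ_k) / Σ λ:
  k = 1: 60/98 = 0.6122
  k = 2: (60 + 38)/98 = 98/98 = 1

Summary (fraction, with percent):

explained: PC1 0.6122 (61.22%), PC2 0.3878 (38.78%);  cumulative: 0.6122, 1


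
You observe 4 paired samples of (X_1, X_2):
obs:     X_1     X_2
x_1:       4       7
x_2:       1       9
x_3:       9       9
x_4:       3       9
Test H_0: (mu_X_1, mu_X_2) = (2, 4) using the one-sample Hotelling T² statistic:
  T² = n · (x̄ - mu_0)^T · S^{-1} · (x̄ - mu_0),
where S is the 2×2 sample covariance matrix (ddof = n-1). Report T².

Step 1 — sample mean vector:
  mean(X_1) = (4 + 1 + 9 + 3) / 4 = 17/4 = 4.25
  mean(X_2) = (7 + 9 + 9 + 9) / 4 = 34/4 = 8.5
  x̄ = (4.25, 8.5),  deviation x̄ - mu_0 = (4.25, 8.5) - (2, 4) = (2.25, 4.5).

Step 2 — sample covariance matrix, S[i,j] = (1/(n-1)) · Σ_k (x_{k,i} - mean_i) · (x_{k,j} - mean_j), divisor n-1 = 3:
  S[X_1,X_1] = ((-0.25)·(-0.25) + (-3.25)·(-3.25) + (4.75)·(4.75) + (-1.25)·(-1.25)) / 3 = 34.75/3 = 11.5833
  S[X_1,X_2] = ((-0.25)·(-1.5) + (-3.25)·(0.5) + (4.75)·(0.5) + (-1.25)·(0.5)) / 3 = 0.5/3 = 0.1667
  S[X_2,X_2] = ((-1.5)·(-1.5) + (0.5)·(0.5) + (0.5)·(0.5) + (0.5)·(0.5)) / 3 = 3/3 = 1
  S = [[11.5833, 0.1667],
 [0.1667, 1]].

Step 3 — invert S. det(S) = 11.5833·1 - (0.1667)² = 11.5556.
  S^{-1} = (1/det) · [[d, -b], [-b, a]] = [[0.0865, -0.0144],
 [-0.0144, 1.0024]].

Step 4 — quadratic form (x̄ - mu_0)^T · S^{-1} · (x̄ - mu_0):
  S^{-1} · (x̄ - mu_0) = (0.1298, 4.4784),
  (x̄ - mu_0)^T · [...] = (2.25)·(0.1298) + (4.5)·(4.4784) = 20.4447.

Step 5 — scale by n: T² = 4 · 20.4447 = 81.7788.

T² ≈ 81.7788


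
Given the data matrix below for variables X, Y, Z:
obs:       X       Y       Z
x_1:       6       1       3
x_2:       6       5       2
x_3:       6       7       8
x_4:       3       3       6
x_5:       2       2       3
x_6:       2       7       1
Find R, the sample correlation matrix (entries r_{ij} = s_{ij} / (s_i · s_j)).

Step 1 — column means:
  mean(X) = (6 + 6 + 6 + 3 + 2 + 2) / 6 = 25/6 = 4.1667
  mean(Y) = (1 + 5 + 7 + 3 + 2 + 7) / 6 = 25/6 = 4.1667
  mean(Z) = (3 + 2 + 8 + 6 + 3 + 1) / 6 = 23/6 = 3.8333

Step 2 — sample variances and covariances s[i,j] = (1/(n-1)) · Σ_k (x_{k,i} - mean_i) · (x_{k,j} - mean_j), with n-1 = 5:
  s[X,X] = ((1.8333)·(1.8333) + (1.8333)·(1.8333) + (1.8333)·(1.8333) + (-1.1667)·(-1.1667) + (-2.1667)·(-2.1667) + (-2.1667)·(-2.1667)) / 5 = 20.8333/5 = 4.1667
  s[X,Y] = ((1.8333)·(-3.1667) + (1.8333)·(0.8333) + (1.8333)·(2.8333) + (-1.1667)·(-1.1667) + (-2.1667)·(-2.1667) + (-2.1667)·(2.8333)) / 5 = 0.8333/5 = 0.1667
  s[X,Z] = ((1.8333)·(-0.8333) + (1.8333)·(-1.8333) + (1.8333)·(4.1667) + (-1.1667)·(2.1667) + (-2.1667)·(-0.8333) + (-2.1667)·(-2.8333)) / 5 = 8.1667/5 = 1.6333
  s[Y,Y] = ((-3.1667)·(-3.1667) + (0.8333)·(0.8333) + (2.8333)·(2.8333) + (-1.1667)·(-1.1667) + (-2.1667)·(-2.1667) + (2.8333)·(2.8333)) / 5 = 32.8333/5 = 6.5667
  s[Y,Z] = ((-3.1667)·(-0.8333) + (0.8333)·(-1.8333) + (2.8333)·(4.1667) + (-1.1667)·(2.1667) + (-2.1667)·(-0.8333) + (2.8333)·(-2.8333)) / 5 = 4.1667/5 = 0.8333
  s[Z,Z] = ((-0.8333)·(-0.8333) + (-1.8333)·(-1.8333) + (4.1667)·(4.1667) + (2.1667)·(2.1667) + (-0.8333)·(-0.8333) + (-2.8333)·(-2.8333)) / 5 = 34.8333/5 = 6.9667
  Sample standard deviations s_i = √(s[i,i]):
  s(X) = √(4.1667) = 2.0412
  s(Y) = √(6.5667) = 2.5626
  s(Z) = √(6.9667) = 2.6394

Step 3 — r_{ij} = s_{ij} / (s_i · s_j):
  r[X,X] = 1 (diagonal).
  r[X,Y] = 0.1667 / (2.0412 · 2.5626) = 0.1667 / 5.2308 = 0.0319
  r[X,Z] = 1.6333 / (2.0412 · 2.6394) = 1.6333 / 5.3877 = 0.3032
  r[Y,Y] = 1 (diagonal).
  r[Y,Z] = 0.8333 / (2.5626 · 2.6394) = 0.8333 / 6.7637 = 0.1232
  r[Z,Z] = 1 (diagonal).

R is symmetric with unit diagonal. Assembling:

R = [[1, 0.0319, 0.3032],
 [0.0319, 1, 0.1232],
 [0.3032, 0.1232, 1]]


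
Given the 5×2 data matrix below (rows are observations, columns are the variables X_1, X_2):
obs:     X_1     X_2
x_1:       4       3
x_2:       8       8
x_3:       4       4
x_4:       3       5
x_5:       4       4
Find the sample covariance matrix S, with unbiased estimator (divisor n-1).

Step 1 — column means:
  mean(X_1) = (4 + 8 + 4 + 3 + 4) / 5 = 23/5 = 4.6
  mean(X_2) = (3 + 8 + 4 + 5 + 4) / 5 = 24/5 = 4.8

Step 2 — sample covariance S[i,j] = (1/(n-1)) · Σ_k (x_{k,i} - mean_i) · (x_{k,j} - mean_j), with n-1 = 4.
  S[X_1,X_1] = ((-0.6)·(-0.6) + (3.4)·(3.4) + (-0.6)·(-0.6) + (-1.6)·(-1.6) + (-0.6)·(-0.6)) / 4 = 15.2/4 = 3.8
  S[X_1,X_2] = ((-0.6)·(-1.8) + (3.4)·(3.2) + (-0.6)·(-0.8) + (-1.6)·(0.2) + (-0.6)·(-0.8)) / 4 = 12.6/4 = 3.15
  S[X_2,X_2] = ((-1.8)·(-1.8) + (3.2)·(3.2) + (-0.8)·(-0.8) + (0.2)·(0.2) + (-0.8)·(-0.8)) / 4 = 14.8/4 = 3.7

S is symmetric (S[j,i] = S[i,j]). Assembling:

S = [[3.8, 3.15],
 [3.15, 3.7]]


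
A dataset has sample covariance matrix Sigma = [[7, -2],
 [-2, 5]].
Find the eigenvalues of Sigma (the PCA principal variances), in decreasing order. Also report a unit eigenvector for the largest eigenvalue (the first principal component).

Step 1 — characteristic polynomial of 2×2 Sigma:
  det(Sigma - λI) = λ² - trace · λ + det = 0.
  trace = 7 + 5 = 12, det = 7·5 - (-2)² = 31.
Step 2 — discriminant:
  Δ = trace² - 4·det = 144 - 124 = 20.
Step 3 — eigenvalues:
  λ = (trace ± √Δ)/2 = (12 ± 4.4721)/2,
  λ_1 = 8.2361,  λ_2 = 3.7639.

Step 4 — unit eigenvector for λ_1: solve (Sigma - λ_1 I)v = 0. First row:
  (7 - 8.2361)·v_x + (-2)·v_y = 0, i.e. (-1.2361)·v_x + (-2)·v_y = 0,
  so v ∝ (b, λ_1 - a) = (-2, 1.2361); multiply by -1 so the first entry is positive: u = (2, -1.2361).
  ||u|| = √((2)² + (-1.2361)²) = √(5.5279) ≈ 2.3511,
  v_1 = u/||u|| ≈ (0.8507, -0.5257) (||v_1|| = 1).

λ_1 = 8.2361,  λ_2 = 3.7639;  v_1 ≈ (0.8507, -0.5257)


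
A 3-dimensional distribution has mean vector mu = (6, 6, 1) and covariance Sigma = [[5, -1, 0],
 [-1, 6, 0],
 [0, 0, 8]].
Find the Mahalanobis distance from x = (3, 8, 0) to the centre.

Step 1 — centre the observation: (x - mu) = (-3, 2, -1).

Step 2 — invert Sigma (cofactor / det for 3×3, or solve directly):
  Sigma^{-1} = [[0.2069, 0.0345, 0],
 [0.0345, 0.1724, 0],
 [0, 0, 0.125]].

Step 3 — form the quadratic (x - mu)^T · Sigma^{-1} · (x - mu):
  Sigma^{-1} · (x - mu) = (-0.5517, 0.2414, -0.125).
  (x - mu)^T · [Sigma^{-1} · (x - mu)] = (-3)·(-0.5517) + (2)·(0.2414) + (-1)·(-0.125) = 2.2629.

Step 4 — take square root: d = √(2.2629) ≈ 1.5043.

d(x, mu) = √(2.2629) ≈ 1.5043


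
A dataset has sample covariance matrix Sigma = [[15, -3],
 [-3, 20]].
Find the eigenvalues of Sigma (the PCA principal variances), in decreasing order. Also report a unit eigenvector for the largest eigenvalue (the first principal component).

Step 1 — characteristic polynomial of 2×2 Sigma:
  det(Sigma - λI) = λ² - trace · λ + det = 0.
  trace = 15 + 20 = 35, det = 15·20 - (-3)² = 291.
Step 2 — discriminant:
  Δ = trace² - 4·det = 1225 - 1164 = 61.
Step 3 — eigenvalues:
  λ = (trace ± √Δ)/2 = (35 ± 7.8102)/2,
  λ_1 = 21.4051,  λ_2 = 13.5949.

Step 4 — unit eigenvector for λ_1: solve (Sigma - λ_1 I)v = 0. First row:
  (15 - 21.4051)·v_x + (-3)·v_y = 0, i.e. (-6.4051)·v_x + (-3)·v_y = 0,
  so v ∝ (b, λ_1 - a) = (-3, 6.4051); multiply by -1 so the first entry is positive: u = (3, -6.4051).
  ||u|| = √((3)² + (-6.4051)²) = √(50.0256) ≈ 7.0729,
  v_1 = u/||u|| ≈ (0.4242, -0.9056) (||v_1|| = 1).

λ_1 = 21.4051,  λ_2 = 13.5949;  v_1 ≈ (0.4242, -0.9056)


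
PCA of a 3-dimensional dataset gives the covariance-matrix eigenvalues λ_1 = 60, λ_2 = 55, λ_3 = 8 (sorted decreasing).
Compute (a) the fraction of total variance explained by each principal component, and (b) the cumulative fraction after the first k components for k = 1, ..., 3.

Step 1 — total variance = trace(Sigma) = Σ λ_i = 60 + 55 + 8 = 123.

Step 2 — fraction explained by component i = λ_i / Σ λ:
  PC1: 60/123 = 0.4878
  PC2: 55/123 = 0.4472
  PC3: 8/123 = 0.065

Step 3 — cumulative fraction after k components = (λ_1 + ... + λ_k) / Σ λ:
  k = 1: 60/123 = 0.4878
  k = 2: (60 + 55)/123 = 115/123 = 0.935
  k = 3: (60 + 55 + 8)/123 = 123/123 = 1

Summary (fraction, with percent):

explained: PC1 0.4878 (48.78%), PC2 0.4472 (44.72%), PC3 0.065 (6.5%);  cumulative: 0.4878, 0.935, 1


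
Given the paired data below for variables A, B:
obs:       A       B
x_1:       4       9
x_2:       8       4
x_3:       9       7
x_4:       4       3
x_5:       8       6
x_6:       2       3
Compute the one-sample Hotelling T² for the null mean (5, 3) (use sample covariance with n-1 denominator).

Step 1 — sample mean vector:
  mean(A) = (4 + 8 + 9 + 4 + 8 + 2) / 6 = 35/6 = 5.8333
  mean(B) = (9 + 4 + 7 + 3 + 6 + 3) / 6 = 32/6 = 5.3333
  x̄ = (5.8333, 5.3333),  deviation x̄ - mu_0 = (5.8333, 5.3333) - (5, 3) = (0.8333, 2.3333).

Step 2 — sample covariance matrix, S[i,j] = (1/(n-1)) · Σ_k (x_{k,i} - mean_i) · (x_{k,j} - mean_j), divisor n-1 = 5:
  S[A,A] = ((-1.8333)·(-1.8333) + (2.1667)·(2.1667) + (3.1667)·(3.1667) + (-1.8333)·(-1.8333) + (2.1667)·(2.1667) + (-3.8333)·(-3.8333)) / 5 = 40.8333/5 = 8.1667
  S[A,B] = ((-1.8333)·(3.6667) + (2.1667)·(-1.3333) + (3.1667)·(1.6667) + (-1.8333)·(-2.3333) + (2.1667)·(0.6667) + (-3.8333)·(-2.3333)) / 5 = 10.3333/5 = 2.0667
  S[B,B] = ((3.6667)·(3.6667) + (-1.3333)·(-1.3333) + (1.6667)·(1.6667) + (-2.3333)·(-2.3333) + (0.6667)·(0.6667) + (-2.3333)·(-2.3333)) / 5 = 29.3333/5 = 5.8667
  S = [[8.1667, 2.0667],
 [2.0667, 5.8667]].

Step 3 — invert S. det(S) = 8.1667·5.8667 - (2.0667)² = 43.64.
  S^{-1} = (1/det) · [[d, -b], [-b, a]] = [[0.1344, -0.0474],
 [-0.0474, 0.1871]].

Step 4 — quadratic form (x̄ - mu_0)^T · S^{-1} · (x̄ - mu_0):
  S^{-1} · (x̄ - mu_0) = (0.0015, 0.3972),
  (x̄ - mu_0)^T · [...] = (0.8333)·(0.0015) + (2.3333)·(0.3972) = 0.928.

Step 5 — scale by n: T² = 6 · 0.928 = 5.5683.

T² ≈ 5.5683


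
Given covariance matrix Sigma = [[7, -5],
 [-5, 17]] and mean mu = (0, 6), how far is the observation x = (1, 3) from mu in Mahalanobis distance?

Step 1 — centre the observation: (x - mu) = (1, -3).

Step 2 — invert Sigma. det(Sigma) = 7·17 - (-5)² = 94.
  Sigma^{-1} = (1/det) · [[d, -b], [-b, a]] = [[0.1809, 0.0532],
 [0.0532, 0.0745]].

Step 3 — form the quadratic (x - mu)^T · Sigma^{-1} · (x - mu):
  Sigma^{-1} · (x - mu) = (0.0213, -0.1702).
  (x - mu)^T · [Sigma^{-1} · (x - mu)] = (1)·(0.0213) + (-3)·(-0.1702) = 0.5319.

Step 4 — take square root: d = √(0.5319) ≈ 0.7293.

d(x, mu) = √(0.5319) ≈ 0.7293


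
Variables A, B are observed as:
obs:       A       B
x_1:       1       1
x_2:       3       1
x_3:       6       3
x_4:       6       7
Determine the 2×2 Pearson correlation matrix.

Step 1 — column means:
  mean(A) = (1 + 3 + 6 + 6) / 4 = 16/4 = 4
  mean(B) = (1 + 1 + 3 + 7) / 4 = 12/4 = 3

Step 2 — sample variances and covariances s[i,j] = (1/(n-1)) · Σ_k (x_{k,i} - mean_i) · (x_{k,j} - mean_j), with n-1 = 3:
  s[A,A] = ((-3)·(-3) + (-1)·(-1) + (2)·(2) + (2)·(2)) / 3 = 18/3 = 6
  s[A,B] = ((-3)·(-2) + (-1)·(-2) + (2)·(0) + (2)·(4)) / 3 = 16/3 = 5.3333
  s[B,B] = ((-2)·(-2) + (-2)·(-2) + (0)·(0) + (4)·(4)) / 3 = 24/3 = 8
  Sample standard deviations s_i = √(s[i,i]):
  s(A) = √(6) = 2.4495
  s(B) = √(8) = 2.8284

Step 3 — r_{ij} = s_{ij} / (s_i · s_j):
  r[A,A] = 1 (diagonal).
  r[A,B] = 5.3333 / (2.4495 · 2.8284) = 5.3333 / 6.9282 = 0.7698
  r[B,B] = 1 (diagonal).

R is symmetric with unit diagonal. Assembling:

R = [[1, 0.7698],
 [0.7698, 1]]


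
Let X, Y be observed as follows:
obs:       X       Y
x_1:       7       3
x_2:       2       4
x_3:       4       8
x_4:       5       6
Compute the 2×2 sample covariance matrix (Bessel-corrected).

Step 1 — column means:
  mean(X) = (7 + 2 + 4 + 5) / 4 = 18/4 = 4.5
  mean(Y) = (3 + 4 + 8 + 6) / 4 = 21/4 = 5.25

Step 2 — sample covariance S[i,j] = (1/(n-1)) · Σ_k (x_{k,i} - mean_i) · (x_{k,j} - mean_j), with n-1 = 3.
  S[X,X] = ((2.5)·(2.5) + (-2.5)·(-2.5) + (-0.5)·(-0.5) + (0.5)·(0.5)) / 3 = 13/3 = 4.3333
  S[X,Y] = ((2.5)·(-2.25) + (-2.5)·(-1.25) + (-0.5)·(2.75) + (0.5)·(0.75)) / 3 = -3.5/3 = -1.1667
  S[Y,Y] = ((-2.25)·(-2.25) + (-1.25)·(-1.25) + (2.75)·(2.75) + (0.75)·(0.75)) / 3 = 14.75/3 = 4.9167

S is symmetric (S[j,i] = S[i,j]). Assembling:

S = [[4.3333, -1.1667],
 [-1.1667, 4.9167]]


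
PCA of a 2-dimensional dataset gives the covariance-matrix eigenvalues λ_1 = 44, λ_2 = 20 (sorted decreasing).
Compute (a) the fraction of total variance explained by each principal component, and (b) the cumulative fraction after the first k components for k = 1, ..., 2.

Step 1 — total variance = trace(Sigma) = Σ λ_i = 44 + 20 = 64.

Step 2 — fraction explained by component i = λ_i / Σ λ:
  PC1: 44/64 = 0.6875
  PC2: 20/64 = 0.3125

Step 3 — cumulative fraction after k components = (λ_1 + ... + λ_k) / Σ λ:
  k = 1: 44/64 = 0.6875
  k = 2: (44 + 20)/64 = 64/64 = 1

Summary (fraction, with percent):

explained: PC1 0.6875 (68.75%), PC2 0.3125 (31.25%);  cumulative: 0.6875, 1


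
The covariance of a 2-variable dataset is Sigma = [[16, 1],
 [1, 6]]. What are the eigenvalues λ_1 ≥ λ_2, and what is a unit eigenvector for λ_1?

Step 1 — characteristic polynomial of 2×2 Sigma:
  det(Sigma - λI) = λ² - trace · λ + det = 0.
  trace = 16 + 6 = 22, det = 16·6 - (1)² = 95.
Step 2 — discriminant:
  Δ = trace² - 4·det = 484 - 380 = 104.
Step 3 — eigenvalues:
  λ = (trace ± √Δ)/2 = (22 ± 10.198)/2,
  λ_1 = 16.099,  λ_2 = 5.901.

Step 4 — unit eigenvector for λ_1: solve (Sigma - λ_1 I)v = 0. First row:
  (16 - 16.099)·v_x + (1)·v_y = 0, i.e. (-0.099)·v_x + (1)·v_y = 0,
  so v ∝ (b, λ_1 - a) = (1, 0.099) = u.
  ||u|| = √((1)² + (0.099)²) = √(1.0098) ≈ 1.0049,
  v_1 = u/||u|| ≈ (0.9951, 0.0985) (||v_1|| = 1).

λ_1 = 16.099,  λ_2 = 5.901;  v_1 ≈ (0.9951, 0.0985)


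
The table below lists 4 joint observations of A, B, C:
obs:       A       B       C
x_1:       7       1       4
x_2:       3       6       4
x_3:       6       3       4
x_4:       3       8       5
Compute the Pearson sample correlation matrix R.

Step 1 — column means:
  mean(A) = (7 + 3 + 6 + 3) / 4 = 19/4 = 4.75
  mean(B) = (1 + 6 + 3 + 8) / 4 = 18/4 = 4.5
  mean(C) = (4 + 4 + 4 + 5) / 4 = 17/4 = 4.25

Step 2 — sample variances and covariances s[i,j] = (1/(n-1)) · Σ_k (x_{k,i} - mean_i) · (x_{k,j} - mean_j), with n-1 = 3:
  s[A,A] = ((2.25)·(2.25) + (-1.75)·(-1.75) + (1.25)·(1.25) + (-1.75)·(-1.75)) / 3 = 12.75/3 = 4.25
  s[A,B] = ((2.25)·(-3.5) + (-1.75)·(1.5) + (1.25)·(-1.5) + (-1.75)·(3.5)) / 3 = -18.5/3 = -6.1667
  s[A,C] = ((2.25)·(-0.25) + (-1.75)·(-0.25) + (1.25)·(-0.25) + (-1.75)·(0.75)) / 3 = -1.75/3 = -0.5833
  s[B,B] = ((-3.5)·(-3.5) + (1.5)·(1.5) + (-1.5)·(-1.5) + (3.5)·(3.5)) / 3 = 29/3 = 9.6667
  s[B,C] = ((-3.5)·(-0.25) + (1.5)·(-0.25) + (-1.5)·(-0.25) + (3.5)·(0.75)) / 3 = 3.5/3 = 1.1667
  s[C,C] = ((-0.25)·(-0.25) + (-0.25)·(-0.25) + (-0.25)·(-0.25) + (0.75)·(0.75)) / 3 = 0.75/3 = 0.25
  Sample standard deviations s_i = √(s[i,i]):
  s(A) = √(4.25) = 2.0616
  s(B) = √(9.6667) = 3.1091
  s(C) = √(0.25) = 0.5

Step 3 — r_{ij} = s_{ij} / (s_i · s_j):
  r[A,A] = 1 (diagonal).
  r[A,B] = -6.1667 / (2.0616 · 3.1091) = -6.1667 / 6.4096 = -0.9621
  r[A,C] = -0.5833 / (2.0616 · 0.5) = -0.5833 / 1.0308 = -0.5659
  r[B,B] = 1 (diagonal).
  r[B,C] = 1.1667 / (3.1091 · 0.5) = 1.1667 / 1.5546 = 0.7505
  r[C,C] = 1 (diagonal).

R is symmetric with unit diagonal. Assembling:

R = [[1, -0.9621, -0.5659],
 [-0.9621, 1, 0.7505],
 [-0.5659, 0.7505, 1]]


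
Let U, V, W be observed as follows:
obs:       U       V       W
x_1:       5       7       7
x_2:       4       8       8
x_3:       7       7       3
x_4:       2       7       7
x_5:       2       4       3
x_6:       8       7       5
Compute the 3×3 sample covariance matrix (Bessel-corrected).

Step 1 — column means:
  mean(U) = (5 + 4 + 7 + 2 + 2 + 8) / 6 = 28/6 = 4.6667
  mean(V) = (7 + 8 + 7 + 7 + 4 + 7) / 6 = 40/6 = 6.6667
  mean(W) = (7 + 8 + 3 + 7 + 3 + 5) / 6 = 33/6 = 5.5

Step 2 — sample covariance S[i,j] = (1/(n-1)) · Σ_k (x_{k,i} - mean_i) · (x_{k,j} - mean_j), with n-1 = 5.
  S[U,U] = ((0.3333)·(0.3333) + (-0.6667)·(-0.6667) + (2.3333)·(2.3333) + (-2.6667)·(-2.6667) + (-2.6667)·(-2.6667) + (3.3333)·(3.3333)) / 5 = 31.3333/5 = 6.2667
  S[U,V] = ((0.3333)·(0.3333) + (-0.6667)·(1.3333) + (2.3333)·(0.3333) + (-2.6667)·(0.3333) + (-2.6667)·(-2.6667) + (3.3333)·(0.3333)) / 5 = 7.3333/5 = 1.4667
  S[U,W] = ((0.3333)·(1.5) + (-0.6667)·(2.5) + (2.3333)·(-2.5) + (-2.6667)·(1.5) + (-2.6667)·(-2.5) + (3.3333)·(-0.5)) / 5 = -6/5 = -1.2
  S[V,V] = ((0.3333)·(0.3333) + (1.3333)·(1.3333) + (0.3333)·(0.3333) + (0.3333)·(0.3333) + (-2.6667)·(-2.6667) + (0.3333)·(0.3333)) / 5 = 9.3333/5 = 1.8667
  S[V,W] = ((0.3333)·(1.5) + (1.3333)·(2.5) + (0.3333)·(-2.5) + (0.3333)·(1.5) + (-2.6667)·(-2.5) + (0.3333)·(-0.5)) / 5 = 10/5 = 2
  S[W,W] = ((1.5)·(1.5) + (2.5)·(2.5) + (-2.5)·(-2.5) + (1.5)·(1.5) + (-2.5)·(-2.5) + (-0.5)·(-0.5)) / 5 = 23.5/5 = 4.7

S is symmetric (S[j,i] = S[i,j]). Assembling:

S = [[6.2667, 1.4667, -1.2],
 [1.4667, 1.8667, 2],
 [-1.2, 2, 4.7]]


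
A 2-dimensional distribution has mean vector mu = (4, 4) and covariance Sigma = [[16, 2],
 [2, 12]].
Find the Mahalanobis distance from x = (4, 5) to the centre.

Step 1 — centre the observation: (x - mu) = (0, 1).

Step 2 — invert Sigma. det(Sigma) = 16·12 - (2)² = 188.
  Sigma^{-1} = (1/det) · [[d, -b], [-b, a]] = [[0.0638, -0.0106],
 [-0.0106, 0.0851]].

Step 3 — form the quadratic (x - mu)^T · Sigma^{-1} · (x - mu):
  Sigma^{-1} · (x - mu) = (-0.0106, 0.0851).
  (x - mu)^T · [Sigma^{-1} · (x - mu)] = (0)·(-0.0106) + (1)·(0.0851) = 0.0851.

Step 4 — take square root: d = √(0.0851) ≈ 0.2917.

d(x, mu) = √(0.0851) ≈ 0.2917


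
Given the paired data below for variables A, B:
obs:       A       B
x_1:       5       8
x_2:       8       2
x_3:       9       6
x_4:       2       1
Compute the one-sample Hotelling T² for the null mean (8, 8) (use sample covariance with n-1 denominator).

Step 1 — sample mean vector:
  mean(A) = (5 + 8 + 9 + 2) / 4 = 24/4 = 6
  mean(B) = (8 + 2 + 6 + 1) / 4 = 17/4 = 4.25
  x̄ = (6, 4.25),  deviation x̄ - mu_0 = (6, 4.25) - (8, 8) = (-2, -3.75).

Step 2 — sample covariance matrix, S[i,j] = (1/(n-1)) · Σ_k (x_{k,i} - mean_i) · (x_{k,j} - mean_j), divisor n-1 = 3:
  S[A,A] = ((-1)·(-1) + (2)·(2) + (3)·(3) + (-4)·(-4)) / 3 = 30/3 = 10
  S[A,B] = ((-1)·(3.75) + (2)·(-2.25) + (3)·(1.75) + (-4)·(-3.25)) / 3 = 10/3 = 3.3333
  S[B,B] = ((3.75)·(3.75) + (-2.25)·(-2.25) + (1.75)·(1.75) + (-3.25)·(-3.25)) / 3 = 32.75/3 = 10.9167
  S = [[10, 3.3333],
 [3.3333, 10.9167]].

Step 3 — invert S. det(S) = 10·10.9167 - (3.3333)² = 98.0556.
  S^{-1} = (1/det) · [[d, -b], [-b, a]] = [[0.1113, -0.034],
 [-0.034, 0.102]].

Step 4 — quadratic form (x̄ - mu_0)^T · S^{-1} · (x̄ - mu_0):
  S^{-1} · (x̄ - mu_0) = (-0.0952, -0.3144),
  (x̄ - mu_0)^T · [...] = (-2)·(-0.0952) + (-3.75)·(-0.3144) = 1.3695.

Step 5 — scale by n: T² = 4 · 1.3695 = 5.4782.

T² ≈ 5.4782


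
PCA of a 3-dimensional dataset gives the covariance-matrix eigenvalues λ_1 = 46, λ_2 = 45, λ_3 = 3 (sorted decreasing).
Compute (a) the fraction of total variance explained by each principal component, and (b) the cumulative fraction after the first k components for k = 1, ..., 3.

Step 1 — total variance = trace(Sigma) = Σ λ_i = 46 + 45 + 3 = 94.

Step 2 — fraction explained by component i = λ_i / Σ λ:
  PC1: 46/94 = 0.4894
  PC2: 45/94 = 0.4787
  PC3: 3/94 = 0.0319

Step 3 — cumulative fraction after k components = (λ_1 + ... + λ_k) / Σ λ:
  k = 1: 46/94 = 0.4894
  k = 2: (46 + 45)/94 = 91/94 = 0.9681
  k = 3: (46 + 45 + 3)/94 = 94/94 = 1

Summary (fraction, with percent):

explained: PC1 0.4894 (48.94%), PC2 0.4787 (47.87%), PC3 0.0319 (3.19%);  cumulative: 0.4894, 0.9681, 1


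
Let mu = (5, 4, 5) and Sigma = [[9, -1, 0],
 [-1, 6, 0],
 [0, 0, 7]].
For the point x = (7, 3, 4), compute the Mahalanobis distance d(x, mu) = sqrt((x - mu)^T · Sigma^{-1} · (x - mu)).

Step 1 — centre the observation: (x - mu) = (2, -1, -1).

Step 2 — invert Sigma (cofactor / det for 3×3, or solve directly):
  Sigma^{-1} = [[0.1132, 0.0189, 0],
 [0.0189, 0.1698, 0],
 [0, 0, 0.1429]].

Step 3 — form the quadratic (x - mu)^T · Sigma^{-1} · (x - mu):
  Sigma^{-1} · (x - mu) = (0.2075, -0.1321, -0.1429).
  (x - mu)^T · [Sigma^{-1} · (x - mu)] = (2)·(0.2075) + (-1)·(-0.1321) + (-1)·(-0.1429) = 0.69.

Step 4 — take square root: d = √(0.69) ≈ 0.8307.

d(x, mu) = √(0.69) ≈ 0.8307


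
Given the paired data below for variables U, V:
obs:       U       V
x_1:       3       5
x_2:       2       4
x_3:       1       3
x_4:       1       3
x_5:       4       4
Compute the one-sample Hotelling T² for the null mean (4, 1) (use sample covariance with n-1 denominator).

Step 1 — sample mean vector:
  mean(U) = (3 + 2 + 1 + 1 + 4) / 5 = 11/5 = 2.2
  mean(V) = (5 + 4 + 3 + 3 + 4) / 5 = 19/5 = 3.8
  x̄ = (2.2, 3.8),  deviation x̄ - mu_0 = (2.2, 3.8) - (4, 1) = (-1.8, 2.8).

Step 2 — sample covariance matrix, S[i,j] = (1/(n-1)) · Σ_k (x_{k,i} - mean_i) · (x_{k,j} - mean_j), divisor n-1 = 4:
  S[U,U] = ((0.8)·(0.8) + (-0.2)·(-0.2) + (-1.2)·(-1.2) + (-1.2)·(-1.2) + (1.8)·(1.8)) / 4 = 6.8/4 = 1.7
  S[U,V] = ((0.8)·(1.2) + (-0.2)·(0.2) + (-1.2)·(-0.8) + (-1.2)·(-0.8) + (1.8)·(0.2)) / 4 = 3.2/4 = 0.8
  S[V,V] = ((1.2)·(1.2) + (0.2)·(0.2) + (-0.8)·(-0.8) + (-0.8)·(-0.8) + (0.2)·(0.2)) / 4 = 2.8/4 = 0.7
  S = [[1.7, 0.8],
 [0.8, 0.7]].

Step 3 — invert S. det(S) = 1.7·0.7 - (0.8)² = 0.55.
  S^{-1} = (1/det) · [[d, -b], [-b, a]] = [[1.2727, -1.4545],
 [-1.4545, 3.0909]].

Step 4 — quadratic form (x̄ - mu_0)^T · S^{-1} · (x̄ - mu_0):
  S^{-1} · (x̄ - mu_0) = (-6.3636, 11.2727),
  (x̄ - mu_0)^T · [...] = (-1.8)·(-6.3636) + (2.8)·(11.2727) = 43.0182.

Step 5 — scale by n: T² = 5 · 43.0182 = 215.0909.

T² ≈ 215.0909


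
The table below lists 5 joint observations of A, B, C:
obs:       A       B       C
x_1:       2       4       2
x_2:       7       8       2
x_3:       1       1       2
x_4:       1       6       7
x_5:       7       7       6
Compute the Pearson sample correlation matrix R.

Step 1 — column means:
  mean(A) = (2 + 7 + 1 + 1 + 7) / 5 = 18/5 = 3.6
  mean(B) = (4 + 8 + 1 + 6 + 7) / 5 = 26/5 = 5.2
  mean(C) = (2 + 2 + 2 + 7 + 6) / 5 = 19/5 = 3.8

Step 2 — sample variances and covariances s[i,j] = (1/(n-1)) · Σ_k (x_{k,i} - mean_i) · (x_{k,j} - mean_j), with n-1 = 4:
  s[A,A] = ((-1.6)·(-1.6) + (3.4)·(3.4) + (-2.6)·(-2.6) + (-2.6)·(-2.6) + (3.4)·(3.4)) / 4 = 39.2/4 = 9.8
  s[A,B] = ((-1.6)·(-1.2) + (3.4)·(2.8) + (-2.6)·(-4.2) + (-2.6)·(0.8) + (3.4)·(1.8)) / 4 = 26.4/4 = 6.6
  s[A,C] = ((-1.6)·(-1.8) + (3.4)·(-1.8) + (-2.6)·(-1.8) + (-2.6)·(3.2) + (3.4)·(2.2)) / 4 = 0.6/4 = 0.15
  s[B,B] = ((-1.2)·(-1.2) + (2.8)·(2.8) + (-4.2)·(-4.2) + (0.8)·(0.8) + (1.8)·(1.8)) / 4 = 30.8/4 = 7.7
  s[B,C] = ((-1.2)·(-1.8) + (2.8)·(-1.8) + (-4.2)·(-1.8) + (0.8)·(3.2) + (1.8)·(2.2)) / 4 = 11.2/4 = 2.8
  s[C,C] = ((-1.8)·(-1.8) + (-1.8)·(-1.8) + (-1.8)·(-1.8) + (3.2)·(3.2) + (2.2)·(2.2)) / 4 = 24.8/4 = 6.2
  Sample standard deviations s_i = √(s[i,i]):
  s(A) = √(9.8) = 3.1305
  s(B) = √(7.7) = 2.7749
  s(C) = √(6.2) = 2.49

Step 3 — r_{ij} = s_{ij} / (s_i · s_j):
  r[A,A] = 1 (diagonal).
  r[A,B] = 6.6 / (3.1305 · 2.7749) = 6.6 / 8.6868 = 0.7598
  r[A,C] = 0.15 / (3.1305 · 2.49) = 0.15 / 7.7949 = 0.0192
  r[B,B] = 1 (diagonal).
  r[B,C] = 2.8 / (2.7749 · 2.49) = 2.8 / 6.9094 = 0.4052
  r[C,C] = 1 (diagonal).

R is symmetric with unit diagonal. Assembling:

R = [[1, 0.7598, 0.0192],
 [0.7598, 1, 0.4052],
 [0.0192, 0.4052, 1]]


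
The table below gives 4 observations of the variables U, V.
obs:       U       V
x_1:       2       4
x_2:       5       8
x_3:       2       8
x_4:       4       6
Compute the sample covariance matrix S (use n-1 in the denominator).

Step 1 — column means:
  mean(U) = (2 + 5 + 2 + 4) / 4 = 13/4 = 3.25
  mean(V) = (4 + 8 + 8 + 6) / 4 = 26/4 = 6.5

Step 2 — sample covariance S[i,j] = (1/(n-1)) · Σ_k (x_{k,i} - mean_i) · (x_{k,j} - mean_j), with n-1 = 3.
  S[U,U] = ((-1.25)·(-1.25) + (1.75)·(1.75) + (-1.25)·(-1.25) + (0.75)·(0.75)) / 3 = 6.75/3 = 2.25
  S[U,V] = ((-1.25)·(-2.5) + (1.75)·(1.5) + (-1.25)·(1.5) + (0.75)·(-0.5)) / 3 = 3.5/3 = 1.1667
  S[V,V] = ((-2.5)·(-2.5) + (1.5)·(1.5) + (1.5)·(1.5) + (-0.5)·(-0.5)) / 3 = 11/3 = 3.6667

S is symmetric (S[j,i] = S[i,j]). Assembling:

S = [[2.25, 1.1667],
 [1.1667, 3.6667]]


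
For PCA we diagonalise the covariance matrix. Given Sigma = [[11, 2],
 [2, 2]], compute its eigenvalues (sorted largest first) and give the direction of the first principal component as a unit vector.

Step 1 — characteristic polynomial of 2×2 Sigma:
  det(Sigma - λI) = λ² - trace · λ + det = 0.
  trace = 11 + 2 = 13, det = 11·2 - (2)² = 18.
Step 2 — discriminant:
  Δ = trace² - 4·det = 169 - 72 = 97.
Step 3 — eigenvalues:
  λ = (trace ± √Δ)/2 = (13 ± 9.8489)/2,
  λ_1 = 11.4244,  λ_2 = 1.5756.

Step 4 — unit eigenvector for λ_1: solve (Sigma - λ_1 I)v = 0. First row:
  (11 - 11.4244)·v_x + (2)·v_y = 0, i.e. (-0.4244)·v_x + (2)·v_y = 0,
  so v ∝ (b, λ_1 - a) = (2, 0.4244) = u.
  ||u|| = √((2)² + (0.4244)²) = √(4.1801) ≈ 2.0445,
  v_1 = u/||u|| ≈ (0.9782, 0.2076) (||v_1|| = 1).

λ_1 = 11.4244,  λ_2 = 1.5756;  v_1 ≈ (0.9782, 0.2076)
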